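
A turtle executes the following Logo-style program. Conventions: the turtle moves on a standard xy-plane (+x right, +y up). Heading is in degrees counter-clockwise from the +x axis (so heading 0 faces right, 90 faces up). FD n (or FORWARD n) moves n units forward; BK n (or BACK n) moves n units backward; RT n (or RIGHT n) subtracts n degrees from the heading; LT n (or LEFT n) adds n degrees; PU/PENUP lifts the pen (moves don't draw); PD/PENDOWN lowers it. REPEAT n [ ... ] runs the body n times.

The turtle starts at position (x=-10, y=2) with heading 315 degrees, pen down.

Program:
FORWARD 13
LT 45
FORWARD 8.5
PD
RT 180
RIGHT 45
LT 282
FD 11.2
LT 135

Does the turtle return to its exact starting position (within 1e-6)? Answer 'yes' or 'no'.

Answer: no

Derivation:
Executing turtle program step by step:
Start: pos=(-10,2), heading=315, pen down
FD 13: (-10,2) -> (-0.808,-7.192) [heading=315, draw]
LT 45: heading 315 -> 0
FD 8.5: (-0.808,-7.192) -> (7.692,-7.192) [heading=0, draw]
PD: pen down
RT 180: heading 0 -> 180
RT 45: heading 180 -> 135
LT 282: heading 135 -> 57
FD 11.2: (7.692,-7.192) -> (13.792,2.201) [heading=57, draw]
LT 135: heading 57 -> 192
Final: pos=(13.792,2.201), heading=192, 3 segment(s) drawn

Start position: (-10, 2)
Final position: (13.792, 2.201)
Distance = 23.793; >= 1e-6 -> NOT closed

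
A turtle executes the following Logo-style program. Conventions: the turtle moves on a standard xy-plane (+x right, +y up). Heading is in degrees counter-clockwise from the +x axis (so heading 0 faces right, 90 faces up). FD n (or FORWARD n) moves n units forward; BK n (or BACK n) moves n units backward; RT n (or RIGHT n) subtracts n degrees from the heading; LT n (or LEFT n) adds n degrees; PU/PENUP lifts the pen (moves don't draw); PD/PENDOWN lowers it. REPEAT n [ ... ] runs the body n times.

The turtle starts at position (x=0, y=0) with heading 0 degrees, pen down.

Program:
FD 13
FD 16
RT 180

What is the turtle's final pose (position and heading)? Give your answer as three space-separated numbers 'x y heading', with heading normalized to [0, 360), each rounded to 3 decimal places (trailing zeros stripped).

Answer: 29 0 180

Derivation:
Executing turtle program step by step:
Start: pos=(0,0), heading=0, pen down
FD 13: (0,0) -> (13,0) [heading=0, draw]
FD 16: (13,0) -> (29,0) [heading=0, draw]
RT 180: heading 0 -> 180
Final: pos=(29,0), heading=180, 2 segment(s) drawn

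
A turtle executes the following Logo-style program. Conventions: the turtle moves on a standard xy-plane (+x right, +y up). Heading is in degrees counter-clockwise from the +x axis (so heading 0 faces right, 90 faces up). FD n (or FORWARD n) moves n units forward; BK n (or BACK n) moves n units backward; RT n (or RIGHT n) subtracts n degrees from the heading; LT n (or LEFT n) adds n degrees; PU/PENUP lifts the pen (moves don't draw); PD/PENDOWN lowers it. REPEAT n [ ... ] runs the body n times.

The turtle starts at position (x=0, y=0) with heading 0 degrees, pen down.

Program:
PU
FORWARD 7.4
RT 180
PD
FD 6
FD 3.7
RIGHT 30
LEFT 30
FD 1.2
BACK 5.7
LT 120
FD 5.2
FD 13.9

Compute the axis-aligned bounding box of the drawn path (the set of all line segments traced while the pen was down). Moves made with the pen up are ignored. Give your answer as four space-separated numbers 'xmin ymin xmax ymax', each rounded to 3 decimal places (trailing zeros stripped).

Executing turtle program step by step:
Start: pos=(0,0), heading=0, pen down
PU: pen up
FD 7.4: (0,0) -> (7.4,0) [heading=0, move]
RT 180: heading 0 -> 180
PD: pen down
FD 6: (7.4,0) -> (1.4,0) [heading=180, draw]
FD 3.7: (1.4,0) -> (-2.3,0) [heading=180, draw]
RT 30: heading 180 -> 150
LT 30: heading 150 -> 180
FD 1.2: (-2.3,0) -> (-3.5,0) [heading=180, draw]
BK 5.7: (-3.5,0) -> (2.2,0) [heading=180, draw]
LT 120: heading 180 -> 300
FD 5.2: (2.2,0) -> (4.8,-4.503) [heading=300, draw]
FD 13.9: (4.8,-4.503) -> (11.75,-16.541) [heading=300, draw]
Final: pos=(11.75,-16.541), heading=300, 6 segment(s) drawn

Segment endpoints: x in {-3.5, -2.3, 1.4, 2.2, 4.8, 7.4, 11.75}, y in {-16.541, -4.503, 0, 0, 0, 0, 0}
xmin=-3.5, ymin=-16.541, xmax=11.75, ymax=0

Answer: -3.5 -16.541 11.75 0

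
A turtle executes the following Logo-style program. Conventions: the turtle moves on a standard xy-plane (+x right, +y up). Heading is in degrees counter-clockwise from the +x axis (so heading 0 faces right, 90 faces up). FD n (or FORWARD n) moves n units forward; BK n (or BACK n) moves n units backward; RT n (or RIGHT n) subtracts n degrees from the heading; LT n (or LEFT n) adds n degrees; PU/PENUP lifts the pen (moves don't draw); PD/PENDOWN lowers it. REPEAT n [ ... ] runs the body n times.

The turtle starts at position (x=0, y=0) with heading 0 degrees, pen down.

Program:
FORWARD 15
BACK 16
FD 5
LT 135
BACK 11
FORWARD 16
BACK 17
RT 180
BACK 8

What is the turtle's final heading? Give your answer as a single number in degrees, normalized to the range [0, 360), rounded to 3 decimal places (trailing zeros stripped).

Executing turtle program step by step:
Start: pos=(0,0), heading=0, pen down
FD 15: (0,0) -> (15,0) [heading=0, draw]
BK 16: (15,0) -> (-1,0) [heading=0, draw]
FD 5: (-1,0) -> (4,0) [heading=0, draw]
LT 135: heading 0 -> 135
BK 11: (4,0) -> (11.778,-7.778) [heading=135, draw]
FD 16: (11.778,-7.778) -> (0.464,3.536) [heading=135, draw]
BK 17: (0.464,3.536) -> (12.485,-8.485) [heading=135, draw]
RT 180: heading 135 -> 315
BK 8: (12.485,-8.485) -> (6.828,-2.828) [heading=315, draw]
Final: pos=(6.828,-2.828), heading=315, 7 segment(s) drawn

Answer: 315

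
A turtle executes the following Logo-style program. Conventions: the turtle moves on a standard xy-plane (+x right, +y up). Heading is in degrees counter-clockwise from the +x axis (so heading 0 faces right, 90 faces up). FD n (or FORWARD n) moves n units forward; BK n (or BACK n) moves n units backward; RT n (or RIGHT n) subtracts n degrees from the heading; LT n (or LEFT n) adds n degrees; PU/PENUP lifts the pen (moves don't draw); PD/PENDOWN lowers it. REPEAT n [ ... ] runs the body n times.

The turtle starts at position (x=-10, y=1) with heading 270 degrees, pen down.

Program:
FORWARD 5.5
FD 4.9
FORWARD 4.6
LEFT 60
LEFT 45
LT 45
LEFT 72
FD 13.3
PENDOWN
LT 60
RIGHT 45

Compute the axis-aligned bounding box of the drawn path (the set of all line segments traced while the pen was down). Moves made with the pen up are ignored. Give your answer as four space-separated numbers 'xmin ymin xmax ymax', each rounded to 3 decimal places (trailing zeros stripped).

Answer: -18.899 -14 -10 1

Derivation:
Executing turtle program step by step:
Start: pos=(-10,1), heading=270, pen down
FD 5.5: (-10,1) -> (-10,-4.5) [heading=270, draw]
FD 4.9: (-10,-4.5) -> (-10,-9.4) [heading=270, draw]
FD 4.6: (-10,-9.4) -> (-10,-14) [heading=270, draw]
LT 60: heading 270 -> 330
LT 45: heading 330 -> 15
LT 45: heading 15 -> 60
LT 72: heading 60 -> 132
FD 13.3: (-10,-14) -> (-18.899,-4.116) [heading=132, draw]
PD: pen down
LT 60: heading 132 -> 192
RT 45: heading 192 -> 147
Final: pos=(-18.899,-4.116), heading=147, 4 segment(s) drawn

Segment endpoints: x in {-18.899, -10, -10, -10}, y in {-14, -9.4, -4.5, -4.116, 1}
xmin=-18.899, ymin=-14, xmax=-10, ymax=1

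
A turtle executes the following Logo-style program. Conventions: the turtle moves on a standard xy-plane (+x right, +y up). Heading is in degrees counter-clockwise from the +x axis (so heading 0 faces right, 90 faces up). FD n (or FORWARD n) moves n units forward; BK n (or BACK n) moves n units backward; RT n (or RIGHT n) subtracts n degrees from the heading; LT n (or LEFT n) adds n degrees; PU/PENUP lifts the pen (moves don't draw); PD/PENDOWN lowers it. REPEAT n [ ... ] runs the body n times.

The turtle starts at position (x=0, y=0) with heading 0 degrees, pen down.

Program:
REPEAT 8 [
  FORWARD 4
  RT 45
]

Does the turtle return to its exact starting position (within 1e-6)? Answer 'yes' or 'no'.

Answer: yes

Derivation:
Executing turtle program step by step:
Start: pos=(0,0), heading=0, pen down
REPEAT 8 [
  -- iteration 1/8 --
  FD 4: (0,0) -> (4,0) [heading=0, draw]
  RT 45: heading 0 -> 315
  -- iteration 2/8 --
  FD 4: (4,0) -> (6.828,-2.828) [heading=315, draw]
  RT 45: heading 315 -> 270
  -- iteration 3/8 --
  FD 4: (6.828,-2.828) -> (6.828,-6.828) [heading=270, draw]
  RT 45: heading 270 -> 225
  -- iteration 4/8 --
  FD 4: (6.828,-6.828) -> (4,-9.657) [heading=225, draw]
  RT 45: heading 225 -> 180
  -- iteration 5/8 --
  FD 4: (4,-9.657) -> (0,-9.657) [heading=180, draw]
  RT 45: heading 180 -> 135
  -- iteration 6/8 --
  FD 4: (0,-9.657) -> (-2.828,-6.828) [heading=135, draw]
  RT 45: heading 135 -> 90
  -- iteration 7/8 --
  FD 4: (-2.828,-6.828) -> (-2.828,-2.828) [heading=90, draw]
  RT 45: heading 90 -> 45
  -- iteration 8/8 --
  FD 4: (-2.828,-2.828) -> (0,0) [heading=45, draw]
  RT 45: heading 45 -> 0
]
Final: pos=(0,0), heading=0, 8 segment(s) drawn

Start position: (0, 0)
Final position: (0, 0)
Distance = 0; < 1e-6 -> CLOSED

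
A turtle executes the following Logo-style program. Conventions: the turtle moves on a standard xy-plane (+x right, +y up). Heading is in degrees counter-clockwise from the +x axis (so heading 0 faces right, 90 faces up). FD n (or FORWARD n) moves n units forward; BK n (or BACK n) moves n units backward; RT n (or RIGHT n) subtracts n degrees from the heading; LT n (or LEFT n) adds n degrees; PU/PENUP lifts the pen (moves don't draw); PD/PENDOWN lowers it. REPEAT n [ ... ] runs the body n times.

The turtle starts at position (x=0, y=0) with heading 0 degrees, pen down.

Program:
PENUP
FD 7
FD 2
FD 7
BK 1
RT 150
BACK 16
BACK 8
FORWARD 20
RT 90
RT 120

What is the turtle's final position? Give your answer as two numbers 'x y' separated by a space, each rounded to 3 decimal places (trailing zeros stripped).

Answer: 18.464 2

Derivation:
Executing turtle program step by step:
Start: pos=(0,0), heading=0, pen down
PU: pen up
FD 7: (0,0) -> (7,0) [heading=0, move]
FD 2: (7,0) -> (9,0) [heading=0, move]
FD 7: (9,0) -> (16,0) [heading=0, move]
BK 1: (16,0) -> (15,0) [heading=0, move]
RT 150: heading 0 -> 210
BK 16: (15,0) -> (28.856,8) [heading=210, move]
BK 8: (28.856,8) -> (35.785,12) [heading=210, move]
FD 20: (35.785,12) -> (18.464,2) [heading=210, move]
RT 90: heading 210 -> 120
RT 120: heading 120 -> 0
Final: pos=(18.464,2), heading=0, 0 segment(s) drawn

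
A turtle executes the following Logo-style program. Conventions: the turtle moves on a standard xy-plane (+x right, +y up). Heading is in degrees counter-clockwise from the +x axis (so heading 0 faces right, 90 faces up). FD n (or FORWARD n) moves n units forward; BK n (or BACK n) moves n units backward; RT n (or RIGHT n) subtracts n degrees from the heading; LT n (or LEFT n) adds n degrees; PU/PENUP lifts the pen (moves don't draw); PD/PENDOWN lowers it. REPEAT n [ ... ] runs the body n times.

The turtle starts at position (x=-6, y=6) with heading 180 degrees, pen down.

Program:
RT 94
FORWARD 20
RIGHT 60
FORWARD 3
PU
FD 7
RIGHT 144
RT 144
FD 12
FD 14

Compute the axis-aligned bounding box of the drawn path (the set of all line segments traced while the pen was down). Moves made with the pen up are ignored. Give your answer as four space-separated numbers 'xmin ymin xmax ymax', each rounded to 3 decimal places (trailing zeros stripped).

Answer: -6 6 -1.908 27.266

Derivation:
Executing turtle program step by step:
Start: pos=(-6,6), heading=180, pen down
RT 94: heading 180 -> 86
FD 20: (-6,6) -> (-4.605,25.951) [heading=86, draw]
RT 60: heading 86 -> 26
FD 3: (-4.605,25.951) -> (-1.908,27.266) [heading=26, draw]
PU: pen up
FD 7: (-1.908,27.266) -> (4.383,30.335) [heading=26, move]
RT 144: heading 26 -> 242
RT 144: heading 242 -> 98
FD 12: (4.383,30.335) -> (2.713,42.218) [heading=98, move]
FD 14: (2.713,42.218) -> (0.765,56.082) [heading=98, move]
Final: pos=(0.765,56.082), heading=98, 2 segment(s) drawn

Segment endpoints: x in {-6, -4.605, -1.908}, y in {6, 25.951, 27.266}
xmin=-6, ymin=6, xmax=-1.908, ymax=27.266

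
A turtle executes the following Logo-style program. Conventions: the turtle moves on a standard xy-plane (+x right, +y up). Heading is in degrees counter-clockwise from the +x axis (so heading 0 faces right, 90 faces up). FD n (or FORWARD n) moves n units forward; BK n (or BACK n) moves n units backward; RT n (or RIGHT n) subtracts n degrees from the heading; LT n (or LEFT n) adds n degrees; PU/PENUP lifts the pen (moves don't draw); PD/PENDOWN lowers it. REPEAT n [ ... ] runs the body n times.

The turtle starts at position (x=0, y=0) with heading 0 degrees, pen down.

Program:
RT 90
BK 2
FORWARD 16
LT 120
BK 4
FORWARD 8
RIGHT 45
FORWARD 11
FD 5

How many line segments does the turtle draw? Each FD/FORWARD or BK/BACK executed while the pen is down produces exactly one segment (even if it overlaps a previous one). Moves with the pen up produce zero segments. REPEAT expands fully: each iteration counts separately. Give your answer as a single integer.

Answer: 6

Derivation:
Executing turtle program step by step:
Start: pos=(0,0), heading=0, pen down
RT 90: heading 0 -> 270
BK 2: (0,0) -> (0,2) [heading=270, draw]
FD 16: (0,2) -> (0,-14) [heading=270, draw]
LT 120: heading 270 -> 30
BK 4: (0,-14) -> (-3.464,-16) [heading=30, draw]
FD 8: (-3.464,-16) -> (3.464,-12) [heading=30, draw]
RT 45: heading 30 -> 345
FD 11: (3.464,-12) -> (14.089,-14.847) [heading=345, draw]
FD 5: (14.089,-14.847) -> (18.919,-16.141) [heading=345, draw]
Final: pos=(18.919,-16.141), heading=345, 6 segment(s) drawn
Segments drawn: 6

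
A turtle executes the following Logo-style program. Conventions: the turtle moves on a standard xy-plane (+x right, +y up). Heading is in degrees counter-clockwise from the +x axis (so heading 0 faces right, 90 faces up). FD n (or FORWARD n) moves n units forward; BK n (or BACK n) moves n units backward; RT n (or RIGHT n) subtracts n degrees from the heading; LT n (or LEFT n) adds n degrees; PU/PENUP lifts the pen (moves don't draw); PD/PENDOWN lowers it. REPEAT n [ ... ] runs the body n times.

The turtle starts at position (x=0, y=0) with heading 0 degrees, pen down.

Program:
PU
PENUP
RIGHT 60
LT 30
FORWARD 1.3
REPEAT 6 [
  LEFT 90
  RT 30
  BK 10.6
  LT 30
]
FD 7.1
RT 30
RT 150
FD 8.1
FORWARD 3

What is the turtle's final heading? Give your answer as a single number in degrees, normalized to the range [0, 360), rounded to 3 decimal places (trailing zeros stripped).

Executing turtle program step by step:
Start: pos=(0,0), heading=0, pen down
PU: pen up
PU: pen up
RT 60: heading 0 -> 300
LT 30: heading 300 -> 330
FD 1.3: (0,0) -> (1.126,-0.65) [heading=330, move]
REPEAT 6 [
  -- iteration 1/6 --
  LT 90: heading 330 -> 60
  RT 30: heading 60 -> 30
  BK 10.6: (1.126,-0.65) -> (-8.054,-5.95) [heading=30, move]
  LT 30: heading 30 -> 60
  -- iteration 2/6 --
  LT 90: heading 60 -> 150
  RT 30: heading 150 -> 120
  BK 10.6: (-8.054,-5.95) -> (-2.754,-15.13) [heading=120, move]
  LT 30: heading 120 -> 150
  -- iteration 3/6 --
  LT 90: heading 150 -> 240
  RT 30: heading 240 -> 210
  BK 10.6: (-2.754,-15.13) -> (6.426,-9.83) [heading=210, move]
  LT 30: heading 210 -> 240
  -- iteration 4/6 --
  LT 90: heading 240 -> 330
  RT 30: heading 330 -> 300
  BK 10.6: (6.426,-9.83) -> (1.126,-0.65) [heading=300, move]
  LT 30: heading 300 -> 330
  -- iteration 5/6 --
  LT 90: heading 330 -> 60
  RT 30: heading 60 -> 30
  BK 10.6: (1.126,-0.65) -> (-8.054,-5.95) [heading=30, move]
  LT 30: heading 30 -> 60
  -- iteration 6/6 --
  LT 90: heading 60 -> 150
  RT 30: heading 150 -> 120
  BK 10.6: (-8.054,-5.95) -> (-2.754,-15.13) [heading=120, move]
  LT 30: heading 120 -> 150
]
FD 7.1: (-2.754,-15.13) -> (-8.903,-11.58) [heading=150, move]
RT 30: heading 150 -> 120
RT 150: heading 120 -> 330
FD 8.1: (-8.903,-11.58) -> (-1.888,-15.63) [heading=330, move]
FD 3: (-1.888,-15.63) -> (0.71,-17.13) [heading=330, move]
Final: pos=(0.71,-17.13), heading=330, 0 segment(s) drawn

Answer: 330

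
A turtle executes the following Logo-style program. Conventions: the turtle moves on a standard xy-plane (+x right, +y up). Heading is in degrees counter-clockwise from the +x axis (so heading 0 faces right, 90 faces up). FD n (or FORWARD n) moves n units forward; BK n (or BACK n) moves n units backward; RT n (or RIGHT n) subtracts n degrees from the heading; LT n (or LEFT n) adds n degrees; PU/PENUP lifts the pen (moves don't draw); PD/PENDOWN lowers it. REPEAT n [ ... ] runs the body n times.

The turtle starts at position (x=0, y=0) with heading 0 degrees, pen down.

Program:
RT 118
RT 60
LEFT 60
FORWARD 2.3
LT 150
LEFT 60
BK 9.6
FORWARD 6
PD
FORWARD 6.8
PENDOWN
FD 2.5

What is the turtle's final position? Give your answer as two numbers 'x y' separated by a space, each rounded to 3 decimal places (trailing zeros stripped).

Executing turtle program step by step:
Start: pos=(0,0), heading=0, pen down
RT 118: heading 0 -> 242
RT 60: heading 242 -> 182
LT 60: heading 182 -> 242
FD 2.3: (0,0) -> (-1.08,-2.031) [heading=242, draw]
LT 150: heading 242 -> 32
LT 60: heading 32 -> 92
BK 9.6: (-1.08,-2.031) -> (-0.745,-11.625) [heading=92, draw]
FD 6: (-0.745,-11.625) -> (-0.954,-5.629) [heading=92, draw]
PD: pen down
FD 6.8: (-0.954,-5.629) -> (-1.191,1.167) [heading=92, draw]
PD: pen down
FD 2.5: (-1.191,1.167) -> (-1.279,3.666) [heading=92, draw]
Final: pos=(-1.279,3.666), heading=92, 5 segment(s) drawn

Answer: -1.279 3.666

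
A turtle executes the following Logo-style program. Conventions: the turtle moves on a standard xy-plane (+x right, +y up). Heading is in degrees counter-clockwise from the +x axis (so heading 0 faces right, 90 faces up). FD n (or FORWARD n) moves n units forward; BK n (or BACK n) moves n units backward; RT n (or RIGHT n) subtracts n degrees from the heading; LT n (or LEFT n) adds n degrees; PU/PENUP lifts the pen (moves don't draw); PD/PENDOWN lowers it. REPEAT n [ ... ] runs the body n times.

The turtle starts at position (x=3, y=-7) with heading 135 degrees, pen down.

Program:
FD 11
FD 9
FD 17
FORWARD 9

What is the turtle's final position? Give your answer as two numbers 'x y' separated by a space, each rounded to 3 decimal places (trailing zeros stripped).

Answer: -29.527 25.527

Derivation:
Executing turtle program step by step:
Start: pos=(3,-7), heading=135, pen down
FD 11: (3,-7) -> (-4.778,0.778) [heading=135, draw]
FD 9: (-4.778,0.778) -> (-11.142,7.142) [heading=135, draw]
FD 17: (-11.142,7.142) -> (-23.163,19.163) [heading=135, draw]
FD 9: (-23.163,19.163) -> (-29.527,25.527) [heading=135, draw]
Final: pos=(-29.527,25.527), heading=135, 4 segment(s) drawn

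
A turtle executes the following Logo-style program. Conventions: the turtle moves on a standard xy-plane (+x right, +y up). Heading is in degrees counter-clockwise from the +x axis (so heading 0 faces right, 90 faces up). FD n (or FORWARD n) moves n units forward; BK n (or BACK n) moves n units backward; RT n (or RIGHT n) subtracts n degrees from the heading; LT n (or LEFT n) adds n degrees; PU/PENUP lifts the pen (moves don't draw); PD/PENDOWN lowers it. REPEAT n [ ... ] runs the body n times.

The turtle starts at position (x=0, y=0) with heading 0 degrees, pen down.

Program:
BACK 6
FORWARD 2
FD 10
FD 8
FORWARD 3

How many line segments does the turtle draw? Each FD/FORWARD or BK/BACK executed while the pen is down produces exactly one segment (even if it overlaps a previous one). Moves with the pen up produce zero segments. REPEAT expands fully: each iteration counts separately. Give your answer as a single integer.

Executing turtle program step by step:
Start: pos=(0,0), heading=0, pen down
BK 6: (0,0) -> (-6,0) [heading=0, draw]
FD 2: (-6,0) -> (-4,0) [heading=0, draw]
FD 10: (-4,0) -> (6,0) [heading=0, draw]
FD 8: (6,0) -> (14,0) [heading=0, draw]
FD 3: (14,0) -> (17,0) [heading=0, draw]
Final: pos=(17,0), heading=0, 5 segment(s) drawn
Segments drawn: 5

Answer: 5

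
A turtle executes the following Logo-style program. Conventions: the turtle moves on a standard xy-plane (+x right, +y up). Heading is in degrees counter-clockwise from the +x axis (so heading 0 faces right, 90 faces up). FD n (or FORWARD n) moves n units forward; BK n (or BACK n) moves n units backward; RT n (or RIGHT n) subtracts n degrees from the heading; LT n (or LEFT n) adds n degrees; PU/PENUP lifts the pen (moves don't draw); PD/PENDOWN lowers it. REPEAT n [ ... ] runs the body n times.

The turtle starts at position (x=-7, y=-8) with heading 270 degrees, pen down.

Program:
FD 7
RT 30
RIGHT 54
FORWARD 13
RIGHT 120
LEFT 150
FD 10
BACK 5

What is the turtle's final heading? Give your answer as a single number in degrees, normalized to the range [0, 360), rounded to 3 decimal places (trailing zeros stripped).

Executing turtle program step by step:
Start: pos=(-7,-8), heading=270, pen down
FD 7: (-7,-8) -> (-7,-15) [heading=270, draw]
RT 30: heading 270 -> 240
RT 54: heading 240 -> 186
FD 13: (-7,-15) -> (-19.929,-16.359) [heading=186, draw]
RT 120: heading 186 -> 66
LT 150: heading 66 -> 216
FD 10: (-19.929,-16.359) -> (-28.019,-22.237) [heading=216, draw]
BK 5: (-28.019,-22.237) -> (-23.974,-19.298) [heading=216, draw]
Final: pos=(-23.974,-19.298), heading=216, 4 segment(s) drawn

Answer: 216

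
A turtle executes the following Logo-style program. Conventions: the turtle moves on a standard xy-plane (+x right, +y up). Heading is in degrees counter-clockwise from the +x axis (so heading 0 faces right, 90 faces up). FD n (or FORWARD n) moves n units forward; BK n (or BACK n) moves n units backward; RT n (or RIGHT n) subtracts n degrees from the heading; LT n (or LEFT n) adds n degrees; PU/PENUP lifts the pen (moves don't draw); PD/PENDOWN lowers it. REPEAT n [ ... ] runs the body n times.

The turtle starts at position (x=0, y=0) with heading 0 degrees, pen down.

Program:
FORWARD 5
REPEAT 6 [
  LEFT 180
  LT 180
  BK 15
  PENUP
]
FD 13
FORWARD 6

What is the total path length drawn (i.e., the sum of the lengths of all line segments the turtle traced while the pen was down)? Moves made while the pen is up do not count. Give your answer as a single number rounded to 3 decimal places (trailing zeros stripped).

Executing turtle program step by step:
Start: pos=(0,0), heading=0, pen down
FD 5: (0,0) -> (5,0) [heading=0, draw]
REPEAT 6 [
  -- iteration 1/6 --
  LT 180: heading 0 -> 180
  LT 180: heading 180 -> 0
  BK 15: (5,0) -> (-10,0) [heading=0, draw]
  PU: pen up
  -- iteration 2/6 --
  LT 180: heading 0 -> 180
  LT 180: heading 180 -> 0
  BK 15: (-10,0) -> (-25,0) [heading=0, move]
  PU: pen up
  -- iteration 3/6 --
  LT 180: heading 0 -> 180
  LT 180: heading 180 -> 0
  BK 15: (-25,0) -> (-40,0) [heading=0, move]
  PU: pen up
  -- iteration 4/6 --
  LT 180: heading 0 -> 180
  LT 180: heading 180 -> 0
  BK 15: (-40,0) -> (-55,0) [heading=0, move]
  PU: pen up
  -- iteration 5/6 --
  LT 180: heading 0 -> 180
  LT 180: heading 180 -> 0
  BK 15: (-55,0) -> (-70,0) [heading=0, move]
  PU: pen up
  -- iteration 6/6 --
  LT 180: heading 0 -> 180
  LT 180: heading 180 -> 0
  BK 15: (-70,0) -> (-85,0) [heading=0, move]
  PU: pen up
]
FD 13: (-85,0) -> (-72,0) [heading=0, move]
FD 6: (-72,0) -> (-66,0) [heading=0, move]
Final: pos=(-66,0), heading=0, 2 segment(s) drawn

Segment lengths:
  seg 1: (0,0) -> (5,0), length = 5
  seg 2: (5,0) -> (-10,0), length = 15
Total = 20

Answer: 20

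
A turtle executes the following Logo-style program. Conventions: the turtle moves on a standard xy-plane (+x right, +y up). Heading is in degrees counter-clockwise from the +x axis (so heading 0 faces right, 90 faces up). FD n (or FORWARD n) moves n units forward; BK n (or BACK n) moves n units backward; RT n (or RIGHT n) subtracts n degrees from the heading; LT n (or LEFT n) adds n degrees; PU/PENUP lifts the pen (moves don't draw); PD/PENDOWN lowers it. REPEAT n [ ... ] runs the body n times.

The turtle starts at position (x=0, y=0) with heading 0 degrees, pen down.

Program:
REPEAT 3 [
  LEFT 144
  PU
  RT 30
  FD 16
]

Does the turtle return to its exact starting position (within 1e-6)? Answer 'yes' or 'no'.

Answer: no

Derivation:
Executing turtle program step by step:
Start: pos=(0,0), heading=0, pen down
REPEAT 3 [
  -- iteration 1/3 --
  LT 144: heading 0 -> 144
  PU: pen up
  RT 30: heading 144 -> 114
  FD 16: (0,0) -> (-6.508,14.617) [heading=114, move]
  -- iteration 2/3 --
  LT 144: heading 114 -> 258
  PU: pen up
  RT 30: heading 258 -> 228
  FD 16: (-6.508,14.617) -> (-17.214,2.726) [heading=228, move]
  -- iteration 3/3 --
  LT 144: heading 228 -> 12
  PU: pen up
  RT 30: heading 12 -> 342
  FD 16: (-17.214,2.726) -> (-1.997,-2.218) [heading=342, move]
]
Final: pos=(-1.997,-2.218), heading=342, 0 segment(s) drawn

Start position: (0, 0)
Final position: (-1.997, -2.218)
Distance = 2.984; >= 1e-6 -> NOT closed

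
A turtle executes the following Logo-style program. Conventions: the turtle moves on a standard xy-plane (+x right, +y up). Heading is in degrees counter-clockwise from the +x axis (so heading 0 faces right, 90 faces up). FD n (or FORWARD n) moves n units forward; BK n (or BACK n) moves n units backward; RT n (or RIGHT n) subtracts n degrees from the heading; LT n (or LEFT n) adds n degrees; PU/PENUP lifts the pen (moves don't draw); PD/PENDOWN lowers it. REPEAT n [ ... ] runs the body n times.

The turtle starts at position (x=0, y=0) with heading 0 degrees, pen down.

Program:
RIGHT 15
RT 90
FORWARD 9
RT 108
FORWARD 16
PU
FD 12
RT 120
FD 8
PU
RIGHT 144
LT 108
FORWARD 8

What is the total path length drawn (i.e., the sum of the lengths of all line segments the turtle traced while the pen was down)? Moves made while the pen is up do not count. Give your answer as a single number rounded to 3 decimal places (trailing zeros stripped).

Executing turtle program step by step:
Start: pos=(0,0), heading=0, pen down
RT 15: heading 0 -> 345
RT 90: heading 345 -> 255
FD 9: (0,0) -> (-2.329,-8.693) [heading=255, draw]
RT 108: heading 255 -> 147
FD 16: (-2.329,-8.693) -> (-15.748,0.021) [heading=147, draw]
PU: pen up
FD 12: (-15.748,0.021) -> (-25.812,6.557) [heading=147, move]
RT 120: heading 147 -> 27
FD 8: (-25.812,6.557) -> (-18.684,10.188) [heading=27, move]
PU: pen up
RT 144: heading 27 -> 243
LT 108: heading 243 -> 351
FD 8: (-18.684,10.188) -> (-10.783,8.937) [heading=351, move]
Final: pos=(-10.783,8.937), heading=351, 2 segment(s) drawn

Segment lengths:
  seg 1: (0,0) -> (-2.329,-8.693), length = 9
  seg 2: (-2.329,-8.693) -> (-15.748,0.021), length = 16
Total = 25

Answer: 25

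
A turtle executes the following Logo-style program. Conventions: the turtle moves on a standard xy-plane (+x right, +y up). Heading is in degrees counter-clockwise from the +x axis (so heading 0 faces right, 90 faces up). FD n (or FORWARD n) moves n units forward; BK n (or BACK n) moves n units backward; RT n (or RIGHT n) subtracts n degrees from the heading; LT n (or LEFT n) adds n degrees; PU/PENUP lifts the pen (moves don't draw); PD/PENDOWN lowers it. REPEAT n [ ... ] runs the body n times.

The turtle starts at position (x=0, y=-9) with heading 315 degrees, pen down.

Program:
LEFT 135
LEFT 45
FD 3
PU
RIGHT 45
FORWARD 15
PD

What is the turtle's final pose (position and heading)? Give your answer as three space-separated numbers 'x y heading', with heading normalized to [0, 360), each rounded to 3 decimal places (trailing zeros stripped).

Executing turtle program step by step:
Start: pos=(0,-9), heading=315, pen down
LT 135: heading 315 -> 90
LT 45: heading 90 -> 135
FD 3: (0,-9) -> (-2.121,-6.879) [heading=135, draw]
PU: pen up
RT 45: heading 135 -> 90
FD 15: (-2.121,-6.879) -> (-2.121,8.121) [heading=90, move]
PD: pen down
Final: pos=(-2.121,8.121), heading=90, 1 segment(s) drawn

Answer: -2.121 8.121 90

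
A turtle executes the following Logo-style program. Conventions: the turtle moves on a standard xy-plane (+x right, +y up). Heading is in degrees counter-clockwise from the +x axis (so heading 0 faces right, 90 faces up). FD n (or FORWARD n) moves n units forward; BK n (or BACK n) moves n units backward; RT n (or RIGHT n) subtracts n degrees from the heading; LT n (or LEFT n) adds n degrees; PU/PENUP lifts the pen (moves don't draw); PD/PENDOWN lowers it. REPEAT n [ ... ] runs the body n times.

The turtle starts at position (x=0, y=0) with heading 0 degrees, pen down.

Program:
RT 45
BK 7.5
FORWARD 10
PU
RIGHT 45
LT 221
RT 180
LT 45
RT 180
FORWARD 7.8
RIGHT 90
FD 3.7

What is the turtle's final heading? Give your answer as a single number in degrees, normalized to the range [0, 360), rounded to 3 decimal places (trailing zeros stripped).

Answer: 86

Derivation:
Executing turtle program step by step:
Start: pos=(0,0), heading=0, pen down
RT 45: heading 0 -> 315
BK 7.5: (0,0) -> (-5.303,5.303) [heading=315, draw]
FD 10: (-5.303,5.303) -> (1.768,-1.768) [heading=315, draw]
PU: pen up
RT 45: heading 315 -> 270
LT 221: heading 270 -> 131
RT 180: heading 131 -> 311
LT 45: heading 311 -> 356
RT 180: heading 356 -> 176
FD 7.8: (1.768,-1.768) -> (-6.013,-1.224) [heading=176, move]
RT 90: heading 176 -> 86
FD 3.7: (-6.013,-1.224) -> (-5.755,2.467) [heading=86, move]
Final: pos=(-5.755,2.467), heading=86, 2 segment(s) drawn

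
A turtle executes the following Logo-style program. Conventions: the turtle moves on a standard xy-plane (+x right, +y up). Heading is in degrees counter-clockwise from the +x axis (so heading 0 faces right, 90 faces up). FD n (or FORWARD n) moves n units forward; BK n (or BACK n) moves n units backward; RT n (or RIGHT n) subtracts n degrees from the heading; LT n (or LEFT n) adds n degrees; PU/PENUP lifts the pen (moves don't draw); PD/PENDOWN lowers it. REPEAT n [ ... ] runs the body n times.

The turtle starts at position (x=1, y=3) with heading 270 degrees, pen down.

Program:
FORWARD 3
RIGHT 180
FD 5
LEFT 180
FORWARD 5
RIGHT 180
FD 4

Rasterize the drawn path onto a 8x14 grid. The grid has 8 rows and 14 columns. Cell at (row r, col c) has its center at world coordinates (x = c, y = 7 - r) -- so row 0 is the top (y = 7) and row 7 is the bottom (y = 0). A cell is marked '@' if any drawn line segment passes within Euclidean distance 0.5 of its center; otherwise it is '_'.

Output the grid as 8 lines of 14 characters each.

Answer: ______________
______________
_@____________
_@____________
_@____________
_@____________
_@____________
_@____________

Derivation:
Segment 0: (1,3) -> (1,0)
Segment 1: (1,0) -> (1,5)
Segment 2: (1,5) -> (1,0)
Segment 3: (1,0) -> (1,4)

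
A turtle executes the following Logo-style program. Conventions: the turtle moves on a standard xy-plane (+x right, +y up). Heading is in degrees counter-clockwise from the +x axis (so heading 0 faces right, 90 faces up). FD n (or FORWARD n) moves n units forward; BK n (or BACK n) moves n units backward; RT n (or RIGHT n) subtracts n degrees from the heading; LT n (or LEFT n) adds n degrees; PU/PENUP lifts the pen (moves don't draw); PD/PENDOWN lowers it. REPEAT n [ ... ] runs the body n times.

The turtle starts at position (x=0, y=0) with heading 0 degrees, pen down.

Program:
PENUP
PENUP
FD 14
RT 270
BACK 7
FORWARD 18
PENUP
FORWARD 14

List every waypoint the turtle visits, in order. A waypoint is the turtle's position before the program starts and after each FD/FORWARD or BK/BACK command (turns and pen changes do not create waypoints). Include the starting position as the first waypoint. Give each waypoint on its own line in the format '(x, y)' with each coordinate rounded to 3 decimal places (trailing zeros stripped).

Answer: (0, 0)
(14, 0)
(14, -7)
(14, 11)
(14, 25)

Derivation:
Executing turtle program step by step:
Start: pos=(0,0), heading=0, pen down
PU: pen up
PU: pen up
FD 14: (0,0) -> (14,0) [heading=0, move]
RT 270: heading 0 -> 90
BK 7: (14,0) -> (14,-7) [heading=90, move]
FD 18: (14,-7) -> (14,11) [heading=90, move]
PU: pen up
FD 14: (14,11) -> (14,25) [heading=90, move]
Final: pos=(14,25), heading=90, 0 segment(s) drawn
Waypoints (5 total):
(0, 0)
(14, 0)
(14, -7)
(14, 11)
(14, 25)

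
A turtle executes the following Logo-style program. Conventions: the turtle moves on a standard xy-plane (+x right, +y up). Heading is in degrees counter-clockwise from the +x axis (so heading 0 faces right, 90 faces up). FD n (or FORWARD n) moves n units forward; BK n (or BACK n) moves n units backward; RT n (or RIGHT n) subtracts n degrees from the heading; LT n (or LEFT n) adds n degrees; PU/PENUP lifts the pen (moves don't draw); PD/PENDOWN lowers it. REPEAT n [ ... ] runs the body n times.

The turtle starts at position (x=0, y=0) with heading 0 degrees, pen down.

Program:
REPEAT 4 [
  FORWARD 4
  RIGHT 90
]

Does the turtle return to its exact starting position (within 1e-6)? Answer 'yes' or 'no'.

Answer: yes

Derivation:
Executing turtle program step by step:
Start: pos=(0,0), heading=0, pen down
REPEAT 4 [
  -- iteration 1/4 --
  FD 4: (0,0) -> (4,0) [heading=0, draw]
  RT 90: heading 0 -> 270
  -- iteration 2/4 --
  FD 4: (4,0) -> (4,-4) [heading=270, draw]
  RT 90: heading 270 -> 180
  -- iteration 3/4 --
  FD 4: (4,-4) -> (0,-4) [heading=180, draw]
  RT 90: heading 180 -> 90
  -- iteration 4/4 --
  FD 4: (0,-4) -> (0,0) [heading=90, draw]
  RT 90: heading 90 -> 0
]
Final: pos=(0,0), heading=0, 4 segment(s) drawn

Start position: (0, 0)
Final position: (0, 0)
Distance = 0; < 1e-6 -> CLOSED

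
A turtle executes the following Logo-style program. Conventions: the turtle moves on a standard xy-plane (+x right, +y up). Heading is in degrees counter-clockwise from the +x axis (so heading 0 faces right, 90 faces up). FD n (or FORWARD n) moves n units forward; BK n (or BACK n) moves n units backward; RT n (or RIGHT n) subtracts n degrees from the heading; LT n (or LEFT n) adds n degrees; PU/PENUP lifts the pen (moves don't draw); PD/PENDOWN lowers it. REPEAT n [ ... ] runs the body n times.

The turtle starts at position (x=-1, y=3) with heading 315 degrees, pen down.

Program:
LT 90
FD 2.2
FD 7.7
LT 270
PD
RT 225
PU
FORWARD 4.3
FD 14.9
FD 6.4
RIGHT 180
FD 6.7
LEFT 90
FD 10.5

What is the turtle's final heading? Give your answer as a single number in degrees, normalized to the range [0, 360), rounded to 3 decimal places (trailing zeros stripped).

Answer: 0

Derivation:
Executing turtle program step by step:
Start: pos=(-1,3), heading=315, pen down
LT 90: heading 315 -> 45
FD 2.2: (-1,3) -> (0.556,4.556) [heading=45, draw]
FD 7.7: (0.556,4.556) -> (6,10) [heading=45, draw]
LT 270: heading 45 -> 315
PD: pen down
RT 225: heading 315 -> 90
PU: pen up
FD 4.3: (6,10) -> (6,14.3) [heading=90, move]
FD 14.9: (6,14.3) -> (6,29.2) [heading=90, move]
FD 6.4: (6,29.2) -> (6,35.6) [heading=90, move]
RT 180: heading 90 -> 270
FD 6.7: (6,35.6) -> (6,28.9) [heading=270, move]
LT 90: heading 270 -> 0
FD 10.5: (6,28.9) -> (16.5,28.9) [heading=0, move]
Final: pos=(16.5,28.9), heading=0, 2 segment(s) drawn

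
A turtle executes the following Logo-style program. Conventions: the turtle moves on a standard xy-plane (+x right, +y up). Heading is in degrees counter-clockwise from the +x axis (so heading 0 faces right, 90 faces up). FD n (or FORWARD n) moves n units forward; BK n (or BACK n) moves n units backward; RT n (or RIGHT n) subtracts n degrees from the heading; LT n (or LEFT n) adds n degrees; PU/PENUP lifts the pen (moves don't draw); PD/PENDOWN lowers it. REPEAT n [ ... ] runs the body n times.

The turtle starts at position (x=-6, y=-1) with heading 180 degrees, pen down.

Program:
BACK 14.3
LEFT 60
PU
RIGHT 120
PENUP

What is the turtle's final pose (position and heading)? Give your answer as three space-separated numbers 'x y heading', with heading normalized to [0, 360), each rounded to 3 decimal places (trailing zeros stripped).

Answer: 8.3 -1 120

Derivation:
Executing turtle program step by step:
Start: pos=(-6,-1), heading=180, pen down
BK 14.3: (-6,-1) -> (8.3,-1) [heading=180, draw]
LT 60: heading 180 -> 240
PU: pen up
RT 120: heading 240 -> 120
PU: pen up
Final: pos=(8.3,-1), heading=120, 1 segment(s) drawn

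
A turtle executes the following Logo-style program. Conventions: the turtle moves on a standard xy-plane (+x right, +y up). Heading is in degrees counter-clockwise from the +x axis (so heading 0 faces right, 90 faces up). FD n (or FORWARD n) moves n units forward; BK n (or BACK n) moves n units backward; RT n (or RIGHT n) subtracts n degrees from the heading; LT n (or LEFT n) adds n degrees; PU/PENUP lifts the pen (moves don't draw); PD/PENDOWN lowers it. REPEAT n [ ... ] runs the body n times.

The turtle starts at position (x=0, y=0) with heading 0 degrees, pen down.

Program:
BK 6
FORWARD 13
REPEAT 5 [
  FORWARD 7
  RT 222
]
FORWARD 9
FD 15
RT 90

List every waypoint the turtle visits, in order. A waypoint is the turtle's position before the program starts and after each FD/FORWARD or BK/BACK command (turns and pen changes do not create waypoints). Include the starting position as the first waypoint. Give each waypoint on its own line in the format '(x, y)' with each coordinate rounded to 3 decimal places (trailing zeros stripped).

Executing turtle program step by step:
Start: pos=(0,0), heading=0, pen down
BK 6: (0,0) -> (-6,0) [heading=0, draw]
FD 13: (-6,0) -> (7,0) [heading=0, draw]
REPEAT 5 [
  -- iteration 1/5 --
  FD 7: (7,0) -> (14,0) [heading=0, draw]
  RT 222: heading 0 -> 138
  -- iteration 2/5 --
  FD 7: (14,0) -> (8.798,4.684) [heading=138, draw]
  RT 222: heading 138 -> 276
  -- iteration 3/5 --
  FD 7: (8.798,4.684) -> (9.53,-2.278) [heading=276, draw]
  RT 222: heading 276 -> 54
  -- iteration 4/5 --
  FD 7: (9.53,-2.278) -> (13.644,3.385) [heading=54, draw]
  RT 222: heading 54 -> 192
  -- iteration 5/5 --
  FD 7: (13.644,3.385) -> (6.797,1.93) [heading=192, draw]
  RT 222: heading 192 -> 330
]
FD 9: (6.797,1.93) -> (14.591,-2.57) [heading=330, draw]
FD 15: (14.591,-2.57) -> (27.582,-10.07) [heading=330, draw]
RT 90: heading 330 -> 240
Final: pos=(27.582,-10.07), heading=240, 9 segment(s) drawn
Waypoints (10 total):
(0, 0)
(-6, 0)
(7, 0)
(14, 0)
(8.798, 4.684)
(9.53, -2.278)
(13.644, 3.385)
(6.797, 1.93)
(14.591, -2.57)
(27.582, -10.07)

Answer: (0, 0)
(-6, 0)
(7, 0)
(14, 0)
(8.798, 4.684)
(9.53, -2.278)
(13.644, 3.385)
(6.797, 1.93)
(14.591, -2.57)
(27.582, -10.07)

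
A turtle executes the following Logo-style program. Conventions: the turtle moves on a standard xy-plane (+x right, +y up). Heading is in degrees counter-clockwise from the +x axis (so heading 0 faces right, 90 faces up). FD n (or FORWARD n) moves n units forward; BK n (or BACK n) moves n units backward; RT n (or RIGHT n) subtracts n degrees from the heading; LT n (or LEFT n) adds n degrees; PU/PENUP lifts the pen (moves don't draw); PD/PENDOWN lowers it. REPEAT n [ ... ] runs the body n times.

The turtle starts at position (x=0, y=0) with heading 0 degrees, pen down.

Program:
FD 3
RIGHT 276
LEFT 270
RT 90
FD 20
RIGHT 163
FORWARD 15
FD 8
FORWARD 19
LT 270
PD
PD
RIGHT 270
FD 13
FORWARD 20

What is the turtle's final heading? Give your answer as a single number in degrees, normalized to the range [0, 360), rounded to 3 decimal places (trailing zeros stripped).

Executing turtle program step by step:
Start: pos=(0,0), heading=0, pen down
FD 3: (0,0) -> (3,0) [heading=0, draw]
RT 276: heading 0 -> 84
LT 270: heading 84 -> 354
RT 90: heading 354 -> 264
FD 20: (3,0) -> (0.909,-19.89) [heading=264, draw]
RT 163: heading 264 -> 101
FD 15: (0.909,-19.89) -> (-1.953,-5.166) [heading=101, draw]
FD 8: (-1.953,-5.166) -> (-3.479,2.687) [heading=101, draw]
FD 19: (-3.479,2.687) -> (-7.105,21.338) [heading=101, draw]
LT 270: heading 101 -> 11
PD: pen down
PD: pen down
RT 270: heading 11 -> 101
FD 13: (-7.105,21.338) -> (-9.585,34.099) [heading=101, draw]
FD 20: (-9.585,34.099) -> (-13.401,53.732) [heading=101, draw]
Final: pos=(-13.401,53.732), heading=101, 7 segment(s) drawn

Answer: 101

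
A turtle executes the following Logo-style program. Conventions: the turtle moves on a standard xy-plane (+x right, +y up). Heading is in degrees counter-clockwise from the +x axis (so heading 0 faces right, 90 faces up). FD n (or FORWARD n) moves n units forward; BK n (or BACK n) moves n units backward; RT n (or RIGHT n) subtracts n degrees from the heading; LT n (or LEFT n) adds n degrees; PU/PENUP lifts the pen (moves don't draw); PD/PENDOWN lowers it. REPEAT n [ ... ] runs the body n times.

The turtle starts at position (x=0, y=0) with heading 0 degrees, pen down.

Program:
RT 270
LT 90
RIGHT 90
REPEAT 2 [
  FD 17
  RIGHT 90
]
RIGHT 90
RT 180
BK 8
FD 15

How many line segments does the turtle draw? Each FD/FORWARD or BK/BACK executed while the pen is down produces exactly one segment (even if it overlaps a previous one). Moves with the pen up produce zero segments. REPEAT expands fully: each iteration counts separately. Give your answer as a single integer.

Executing turtle program step by step:
Start: pos=(0,0), heading=0, pen down
RT 270: heading 0 -> 90
LT 90: heading 90 -> 180
RT 90: heading 180 -> 90
REPEAT 2 [
  -- iteration 1/2 --
  FD 17: (0,0) -> (0,17) [heading=90, draw]
  RT 90: heading 90 -> 0
  -- iteration 2/2 --
  FD 17: (0,17) -> (17,17) [heading=0, draw]
  RT 90: heading 0 -> 270
]
RT 90: heading 270 -> 180
RT 180: heading 180 -> 0
BK 8: (17,17) -> (9,17) [heading=0, draw]
FD 15: (9,17) -> (24,17) [heading=0, draw]
Final: pos=(24,17), heading=0, 4 segment(s) drawn
Segments drawn: 4

Answer: 4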